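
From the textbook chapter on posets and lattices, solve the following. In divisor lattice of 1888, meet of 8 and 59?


In a divisor lattice, meet = gcd (greatest common divisor).
By Euclidean algorithm or factoring: gcd(8,59) = 1


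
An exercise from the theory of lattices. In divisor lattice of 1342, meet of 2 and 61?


In a divisor lattice, meet = gcd (greatest common divisor).
By Euclidean algorithm or factoring: gcd(2,61) = 1


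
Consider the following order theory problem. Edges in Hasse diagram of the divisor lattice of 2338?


A cover relation a -< b holds when a < b with no c strictly between.
Cover relations:
  1 -< 2
  1 -< 7
  1 -< 167
  2 -< 14
  2 -< 334
  7 -< 14
  7 -< 1169
  14 -< 2338
  ...4 more
Total: 12


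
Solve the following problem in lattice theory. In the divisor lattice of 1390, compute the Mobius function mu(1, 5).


In a divisor lattice, mu(a,b) = mu(b/a) where mu is the classical Mobius function.
b/a = 5/1 = 5
Prime factorization of 5: primes [5]
5 is squarefree with 1 prime factor(s), so mu(5) = (-1)^1 = -1


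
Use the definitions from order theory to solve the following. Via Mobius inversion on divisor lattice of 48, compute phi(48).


phi(n) = n * prod_{p|n} (1 - 1/p).
Prime divisors of 48: [2, 3]
phi(48) = 48 * (1 - 1/2) * (1 - 1/3)
phi(48) = 16


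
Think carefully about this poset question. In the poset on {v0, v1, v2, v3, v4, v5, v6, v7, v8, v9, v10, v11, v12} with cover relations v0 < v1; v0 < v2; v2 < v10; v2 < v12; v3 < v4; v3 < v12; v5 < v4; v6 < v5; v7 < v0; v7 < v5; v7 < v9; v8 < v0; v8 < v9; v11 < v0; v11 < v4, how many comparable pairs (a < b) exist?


A comparable pair {a,b} has a < b or b < a in the order.
Count unordered pairs where one element is strictly below the other.
Examples: {v0,v1}, {v0,v2}, {v0,v7}, {v0,v8}, ...
Total comparable pairs: 31


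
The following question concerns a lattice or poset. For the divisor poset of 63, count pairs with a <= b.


The order relation is {(a,b) : a <= b}, reflexive so it includes (a,a).
Examples: (1,1), (1,21), (1,3), (1,63), (1,7), ...
Total ordered pairs: 18


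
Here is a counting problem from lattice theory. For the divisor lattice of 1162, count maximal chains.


A maximal chain goes from the minimum element to a maximal element via cover relations.
Counting all min-to-max paths in the cover graph.
Total maximal chains: 6


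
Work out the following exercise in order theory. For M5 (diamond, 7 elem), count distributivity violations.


Distributive law: a ^ (b v c) = (a ^ b) v (a ^ c).
Check all 7^3 = 343 ordered triples (a,b,c).
  e.g. a=a1, b=a2, c=a3: lhs=a1 != rhs=0
  e.g. a=a1, b=a2, c=a4: lhs=a1 != rhs=0
Total violating triples: 60


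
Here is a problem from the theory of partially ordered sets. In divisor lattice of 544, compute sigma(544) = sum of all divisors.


sigma(n) = sum of divisors.
Divisors of 544: [1, 2, 4, 8, 16, 17, 32, 34, 68, 136, 272, 544]
Sum = 1134


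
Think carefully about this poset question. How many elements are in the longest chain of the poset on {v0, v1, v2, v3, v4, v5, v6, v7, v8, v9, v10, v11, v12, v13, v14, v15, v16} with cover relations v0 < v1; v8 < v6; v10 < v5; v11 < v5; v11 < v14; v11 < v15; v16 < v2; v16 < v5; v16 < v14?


A chain is a totally ordered subset; we count the number of elements in a maximum chain.
Compute, for each element x, the size of the longest chain ending at x:
  v0: 1
  v3: 1
  v4: 1
  v7: 1
  v8: 1
  v9: 1
  ...
A maximum chain: v0 < v1
Number of elements in the longest chain: 2


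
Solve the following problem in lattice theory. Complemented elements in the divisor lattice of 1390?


An element a is complemented if some b has a meet b = bottom, a join b = top.
a is complemented iff gcd(a, n/a)=1, i.e. a is a unitary divisor of 1390.
Complemented elements: 1, 2, 5, 10, 139, 278, ... (2 more)
Count: 8


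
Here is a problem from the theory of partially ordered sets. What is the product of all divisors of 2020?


Divisors of 2020: [1, 2, 4, 5, 10, 20, 101, 202, 404, 505, 1010, 2020]
Product = n^(d(n)/2) = 2020^(12/2)
Product = 67937289638464000000


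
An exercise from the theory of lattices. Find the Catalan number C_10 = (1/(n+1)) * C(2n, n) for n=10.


C(n) = C(2n, n) / (n+1).
C(20, 10) = 184756
C(10) = 184756 / 11 = 16796


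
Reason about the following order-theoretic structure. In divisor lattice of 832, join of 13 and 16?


In a divisor lattice, join = lcm (least common multiple).
gcd(13,16) = 1
lcm(13,16) = 13*16/gcd = 208/1 = 208


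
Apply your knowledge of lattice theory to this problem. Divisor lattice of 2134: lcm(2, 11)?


Join=lcm.
gcd(2,11)=1
lcm=22


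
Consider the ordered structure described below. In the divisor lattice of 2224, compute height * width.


Height = length of longest chain minus 1; width = size of largest antichain.
A maximum chain: 1 | 139 | 278 | 556 | 1112 | 2224  (height 5).
A maximum antichain: {2, 139}  (width 2).
Product = 5 * 2 = 10


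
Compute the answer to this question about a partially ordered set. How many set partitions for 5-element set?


B(n) = number of set partitions of an n-element set.
B(n) satisfies the recurrence: B(n+1) = sum_k C(n,k)*B(k).
B(5) = 52


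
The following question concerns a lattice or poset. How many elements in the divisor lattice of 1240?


Divisors of 1240: [1, 2, 4, 5, 8, 10, 20, 31, 40, 62, 124, 155, 248, 310, 620, 1240]
Count: 16


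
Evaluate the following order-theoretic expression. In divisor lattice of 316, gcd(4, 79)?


Meet=gcd.
gcd(4,79)=1


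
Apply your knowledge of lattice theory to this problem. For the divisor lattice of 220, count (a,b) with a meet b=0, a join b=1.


Complement pair (a,b): a meet b = bottom, a join b = top.
Here: gcd(a,b)=1 and lcm(a,b)=220, i.e. a*b=220 with a,b coprime.
Pairs found: (1,220), (4,55), (5,44), (11,20), ... (4 more)
Total ordered pairs: 8


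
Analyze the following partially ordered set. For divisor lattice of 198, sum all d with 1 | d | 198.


Interval [1,198] in divisors of 198: [1, 2, 3, 6, 9, 11, 18, 22, 33, 66, 99, 198]
Sum = 468


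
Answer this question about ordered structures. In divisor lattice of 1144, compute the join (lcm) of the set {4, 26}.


In a divisor lattice, join = lcm (least common multiple).
Compute lcm iteratively: start with first element, then lcm(current, next).
Elements: [4, 26]
lcm(4,26) = 52
Final lcm = 52


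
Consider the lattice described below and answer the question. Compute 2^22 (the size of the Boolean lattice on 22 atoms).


Power set = 2^n.
2^22 = 4194304


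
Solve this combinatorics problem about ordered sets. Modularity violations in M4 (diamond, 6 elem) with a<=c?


Modular law: if a <= c then a v (b ^ c) = (a v b) ^ c.
Check all triples (a,b,c) with a <= c among 6 elements.
This lattice is modular (diamonds M_m and their chain-products are modular).
Total violating triples: 0


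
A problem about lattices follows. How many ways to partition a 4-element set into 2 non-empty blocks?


S(n,k) = k*S(n-1,k) + S(n-1,k-1).
S(3,2) = 3, S(3,1) = 1
S(4,2) = 2*3 + 1 = 6 + 1
S(4,2) = 7


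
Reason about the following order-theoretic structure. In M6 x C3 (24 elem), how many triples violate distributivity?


Distributive law: a ^ (b v c) = (a ^ b) v (a ^ c).
Check all 24^3 = 13824 ordered triples (a,b,c).
  e.g. a=(a1,0), b=(a2,0), c=(a3,0): lhs=(a1,0) != rhs=(0,0)
  e.g. a=(a1,0), b=(a2,0), c=(a3,1): lhs=(a1,0) != rhs=(0,0)
Total violating triples: 3240


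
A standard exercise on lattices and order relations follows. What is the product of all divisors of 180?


Divisors of 180: [1, 2, 3, 4, 5, 6, 9, 10, 12, 15, 18, 20, 30, 36, 45, 60, 90, 180]
Product = n^(d(n)/2) = 180^(18/2)
Product = 198359290368000000000


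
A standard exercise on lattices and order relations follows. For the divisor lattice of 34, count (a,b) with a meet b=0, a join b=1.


Complement pair (a,b): a meet b = bottom, a join b = top.
Here: gcd(a,b)=1 and lcm(a,b)=34, i.e. a*b=34 with a,b coprime.
Pairs found: (1,34), (2,17), (17,2), (34,1)
Total ordered pairs: 4


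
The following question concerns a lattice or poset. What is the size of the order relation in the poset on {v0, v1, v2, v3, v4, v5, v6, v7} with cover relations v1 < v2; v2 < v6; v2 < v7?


The order relation is {(a,b) : a <= b}, reflexive so it includes (a,a).
Examples: (v0,v0), (v1,v1), (v1,v2), (v1,v6), (v1,v7), ...
Total ordered pairs: 13


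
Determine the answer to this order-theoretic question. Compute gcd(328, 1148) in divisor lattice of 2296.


In a divisor lattice, meet = gcd (greatest common divisor).
By Euclidean algorithm or factoring: gcd(328,1148) = 164


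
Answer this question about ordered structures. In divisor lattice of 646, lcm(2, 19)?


Join=lcm.
gcd(2,19)=1
lcm=38


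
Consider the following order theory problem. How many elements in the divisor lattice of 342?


Divisors of 342: [1, 2, 3, 6, 9, 18, 19, 38, 57, 114, 171, 342]
Count: 12


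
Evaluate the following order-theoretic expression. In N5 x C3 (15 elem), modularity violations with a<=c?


Modular law: if a <= c then a v (b ^ c) = (a v b) ^ c.
Check all triples (a,b,c) with a <= c among 15 elements.
  e.g. a=(a,0), b=(c,0), c=(b,0): lhs=(a,0) != rhs=(b,0)
  e.g. a=(a,0), b=(c,1), c=(b,0): lhs=(a,0) != rhs=(b,0)
Total violating triples: 18


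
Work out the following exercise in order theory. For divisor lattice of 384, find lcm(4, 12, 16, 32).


In a divisor lattice, join = lcm (least common multiple).
Compute lcm iteratively: start with first element, then lcm(current, next).
Elements: [4, 12, 16, 32]
lcm(4,12) = 12
lcm(12,16) = 48
lcm(48,32) = 96
Final lcm = 96


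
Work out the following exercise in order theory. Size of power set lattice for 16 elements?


Power set = 2^n.
2^16 = 65536


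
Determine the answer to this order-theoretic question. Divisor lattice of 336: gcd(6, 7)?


Meet=gcd.
gcd(6,7)=1


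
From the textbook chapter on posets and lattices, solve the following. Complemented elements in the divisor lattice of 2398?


An element a is complemented if some b has a meet b = bottom, a join b = top.
a is complemented iff gcd(a, n/a)=1, i.e. a is a unitary divisor of 2398.
Complemented elements: 1, 2, 11, 22, 109, 218, ... (2 more)
Count: 8


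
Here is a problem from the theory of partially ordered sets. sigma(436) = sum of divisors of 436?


sigma(n) = sum of divisors.
Divisors of 436: [1, 2, 4, 109, 218, 436]
Sum = 770


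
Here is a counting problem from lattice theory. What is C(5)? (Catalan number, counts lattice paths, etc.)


C(n) = C(2n, n) / (n+1).
C(10, 5) = 252
C(5) = 252 / 6 = 42


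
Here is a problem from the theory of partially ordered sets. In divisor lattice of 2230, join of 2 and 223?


In a divisor lattice, join = lcm (least common multiple).
gcd(2,223) = 1
lcm(2,223) = 2*223/gcd = 446/1 = 446


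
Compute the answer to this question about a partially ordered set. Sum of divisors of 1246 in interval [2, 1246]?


Interval [2,1246] in divisors of 1246: [2, 14, 178, 1246]
Sum = 1440


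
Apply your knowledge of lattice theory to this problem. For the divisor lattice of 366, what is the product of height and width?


Height = length of longest chain minus 1; width = size of largest antichain.
A maximum chain: 1 | 61 | 183 | 366  (height 3).
A maximum antichain: {2, 3, 61}  (width 3).
Product = 3 * 3 = 9


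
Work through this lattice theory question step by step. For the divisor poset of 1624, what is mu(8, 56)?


In a divisor lattice, mu(a,b) = mu(b/a) where mu is the classical Mobius function.
b/a = 56/8 = 7
Prime factorization of 7: primes [7]
7 is squarefree with 1 prime factor(s), so mu(7) = (-1)^1 = -1


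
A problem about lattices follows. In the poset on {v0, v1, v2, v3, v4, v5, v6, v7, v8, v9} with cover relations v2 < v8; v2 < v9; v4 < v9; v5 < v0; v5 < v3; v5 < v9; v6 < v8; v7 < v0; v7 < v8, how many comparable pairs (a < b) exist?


A comparable pair {a,b} has a < b or b < a in the order.
Count unordered pairs where one element is strictly below the other.
Examples: {v0,v5}, {v0,v7}, {v2,v8}, {v2,v9}, ...
Total comparable pairs: 9


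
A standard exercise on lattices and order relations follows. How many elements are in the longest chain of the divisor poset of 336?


A chain is a totally ordered subset; we count the number of elements in a maximum chain.
Compute, for each element x, the size of the longest chain ending at x:
  1: 1
  2: 2
  3: 2
  7: 2
  4: 3
  6: 3
  ...
A maximum chain: 1 < 2 < 4 < 8 < 16 < 48 < 336
Number of elements in the longest chain: 7


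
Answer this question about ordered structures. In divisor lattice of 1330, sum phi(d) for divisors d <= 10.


Divisors of 1330 up to 10: [1, 2, 5, 7, 10]
phi values: [1, 1, 4, 6, 4]
Sum = 16


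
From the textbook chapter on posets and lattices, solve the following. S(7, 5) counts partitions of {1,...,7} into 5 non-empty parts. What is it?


S(n,k) = k*S(n-1,k) + S(n-1,k-1).
S(6,5) = 15, S(6,4) = 65
S(7,5) = 5*15 + 65 = 75 + 65
S(7,5) = 140


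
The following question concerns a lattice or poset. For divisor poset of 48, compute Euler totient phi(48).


phi(n) = n * prod_{p|n} (1 - 1/p).
Prime divisors of 48: [2, 3]
phi(48) = 48 * (1 - 1/2) * (1 - 1/3)
phi(48) = 16


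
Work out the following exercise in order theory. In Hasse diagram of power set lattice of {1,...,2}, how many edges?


A cover relation a -< b holds when a < b with no c strictly between.
Cover relations:
  {} -< {1}
  {} -< {2}
  {1} -< {1,2}
  {2} -< {1,2}
Total: 4


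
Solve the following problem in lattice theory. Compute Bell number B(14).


B(n) = number of set partitions of an n-element set.
B(n) satisfies the recurrence: B(n+1) = sum_k C(n,k)*B(k).
B(14) = 190899322


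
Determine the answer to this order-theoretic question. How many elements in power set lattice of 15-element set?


Power set = 2^n.
2^15 = 32768


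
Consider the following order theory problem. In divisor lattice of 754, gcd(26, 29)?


Meet=gcd.
gcd(26,29)=1


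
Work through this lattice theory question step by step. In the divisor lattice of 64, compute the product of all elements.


Divisors of 64: [1, 2, 4, 8, 16, 32, 64]
Product = n^(d(n)/2) = 64^(7/2)
Product = 2097152


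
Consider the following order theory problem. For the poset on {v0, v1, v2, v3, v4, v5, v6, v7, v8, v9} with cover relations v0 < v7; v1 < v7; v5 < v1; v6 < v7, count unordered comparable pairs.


A comparable pair {a,b} has a < b or b < a in the order.
Count unordered pairs where one element is strictly below the other.
Examples: {v0,v7}, {v1,v5}, {v1,v7}, {v5,v7}, ...
Total comparable pairs: 5


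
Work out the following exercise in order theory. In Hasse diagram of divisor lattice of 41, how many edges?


A cover relation a -< b holds when a < b with no c strictly between.
Cover relations:
  1 -< 41
Total: 1


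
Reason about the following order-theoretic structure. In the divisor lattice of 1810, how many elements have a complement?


An element a is complemented if some b has a meet b = bottom, a join b = top.
a is complemented iff gcd(a, n/a)=1, i.e. a is a unitary divisor of 1810.
Complemented elements: 1, 2, 5, 10, 181, 362, ... (2 more)
Count: 8


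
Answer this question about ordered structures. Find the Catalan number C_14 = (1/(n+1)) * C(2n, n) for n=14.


C(n) = C(2n, n) / (n+1).
C(28, 14) = 40116600
C(14) = 40116600 / 15 = 2674440


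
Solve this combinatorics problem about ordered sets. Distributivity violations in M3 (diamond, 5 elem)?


Distributive law: a ^ (b v c) = (a ^ b) v (a ^ c).
Check all 5^3 = 125 ordered triples (a,b,c).
  e.g. a=a1, b=a2, c=a3: lhs=a1 != rhs=0
  e.g. a=a1, b=a3, c=a2: lhs=a1 != rhs=0
Total violating triples: 6


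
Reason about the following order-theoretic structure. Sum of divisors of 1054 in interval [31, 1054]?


Interval [31,1054] in divisors of 1054: [31, 62, 527, 1054]
Sum = 1674


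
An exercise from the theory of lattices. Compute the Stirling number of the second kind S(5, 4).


S(n,k) = k*S(n-1,k) + S(n-1,k-1).
S(4,4) = 1, S(4,3) = 6
S(5,4) = 4*1 + 6 = 4 + 6
S(5,4) = 10


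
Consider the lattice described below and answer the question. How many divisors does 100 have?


Divisors of 100: [1, 2, 4, 5, 10, 20, 25, 50, 100]
Count: 9


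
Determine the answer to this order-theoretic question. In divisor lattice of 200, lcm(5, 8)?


Join=lcm.
gcd(5,8)=1
lcm=40


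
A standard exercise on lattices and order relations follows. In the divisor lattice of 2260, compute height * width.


Height = length of longest chain minus 1; width = size of largest antichain.
A maximum chain: 1 | 113 | 565 | 1130 | 2260  (height 4).
A maximum antichain: {4, 10, 226, 565}  (width 4).
Product = 4 * 4 = 16


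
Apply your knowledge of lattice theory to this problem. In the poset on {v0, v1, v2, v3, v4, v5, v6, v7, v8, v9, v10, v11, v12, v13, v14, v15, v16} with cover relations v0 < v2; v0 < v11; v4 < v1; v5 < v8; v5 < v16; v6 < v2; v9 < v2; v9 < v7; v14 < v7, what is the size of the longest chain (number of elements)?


A chain is a totally ordered subset; we count the number of elements in a maximum chain.
Compute, for each element x, the size of the longest chain ending at x:
  v0: 1
  v3: 1
  v4: 1
  v5: 1
  v6: 1
  v9: 1
  ...
A maximum chain: v4 < v1
Number of elements in the longest chain: 2


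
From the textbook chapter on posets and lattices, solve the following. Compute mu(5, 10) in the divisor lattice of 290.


In a divisor lattice, mu(a,b) = mu(b/a) where mu is the classical Mobius function.
b/a = 10/5 = 2
Prime factorization of 2: primes [2]
2 is squarefree with 1 prime factor(s), so mu(2) = (-1)^1 = -1


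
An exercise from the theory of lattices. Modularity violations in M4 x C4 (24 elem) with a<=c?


Modular law: if a <= c then a v (b ^ c) = (a v b) ^ c.
Check all triples (a,b,c) with a <= c among 24 elements.
This lattice is modular (diamonds M_m and their chain-products are modular).
Total violating triples: 0


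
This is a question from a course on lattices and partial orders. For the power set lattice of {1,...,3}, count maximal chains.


A maximal chain goes from the minimum element to a maximal element via cover relations.
Counting all min-to-max paths in the cover graph.
Total maximal chains: 6


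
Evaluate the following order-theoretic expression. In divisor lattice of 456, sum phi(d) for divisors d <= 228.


Divisors of 456 up to 228: [1, 2, 3, 4, 6, 8, 12, 19, 24, 38, 57, 76, 114, 152, 228]
phi values: [1, 1, 2, 2, 2, 4, 4, 18, 8, 18, 36, 36, 36, 72, 72]
Sum = 312


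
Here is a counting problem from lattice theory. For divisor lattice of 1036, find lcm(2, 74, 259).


In a divisor lattice, join = lcm (least common multiple).
Compute lcm iteratively: start with first element, then lcm(current, next).
Elements: [2, 74, 259]
lcm(2,74) = 74
lcm(74,259) = 518
Final lcm = 518


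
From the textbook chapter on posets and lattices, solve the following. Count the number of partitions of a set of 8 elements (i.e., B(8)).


B(n) = number of set partitions of an n-element set.
B(n) satisfies the recurrence: B(n+1) = sum_k C(n,k)*B(k).
B(8) = 4140


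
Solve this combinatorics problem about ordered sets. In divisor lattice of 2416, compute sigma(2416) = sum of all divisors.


sigma(n) = sum of divisors.
Divisors of 2416: [1, 2, 4, 8, 16, 151, 302, 604, 1208, 2416]
Sum = 4712


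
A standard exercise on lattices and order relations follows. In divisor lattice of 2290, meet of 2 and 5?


In a divisor lattice, meet = gcd (greatest common divisor).
By Euclidean algorithm or factoring: gcd(2,5) = 1


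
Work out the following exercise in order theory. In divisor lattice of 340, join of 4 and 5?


In a divisor lattice, join = lcm (least common multiple).
gcd(4,5) = 1
lcm(4,5) = 4*5/gcd = 20/1 = 20


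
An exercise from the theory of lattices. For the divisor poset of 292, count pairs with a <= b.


The order relation is {(a,b) : a <= b}, reflexive so it includes (a,a).
Examples: (1,1), (1,146), (1,2), (1,292), (1,4), ...
Total ordered pairs: 18


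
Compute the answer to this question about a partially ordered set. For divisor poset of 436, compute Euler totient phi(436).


phi(n) = n * prod_{p|n} (1 - 1/p).
Prime divisors of 436: [2, 109]
phi(436) = 436 * (1 - 1/2) * (1 - 1/109)
phi(436) = 216


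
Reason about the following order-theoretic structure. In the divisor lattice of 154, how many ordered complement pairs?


Complement pair (a,b): a meet b = bottom, a join b = top.
Here: gcd(a,b)=1 and lcm(a,b)=154, i.e. a*b=154 with a,b coprime.
Pairs found: (1,154), (2,77), (7,22), (11,14), ... (4 more)
Total ordered pairs: 8


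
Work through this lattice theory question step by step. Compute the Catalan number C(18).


C(n) = C(2n, n) / (n+1).
C(36, 18) = 9075135300
C(18) = 9075135300 / 19 = 477638700


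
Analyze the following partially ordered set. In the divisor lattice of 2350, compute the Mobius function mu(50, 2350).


In a divisor lattice, mu(a,b) = mu(b/a) where mu is the classical Mobius function.
b/a = 2350/50 = 47
Prime factorization of 47: primes [47]
47 is squarefree with 1 prime factor(s), so mu(47) = (-1)^1 = -1


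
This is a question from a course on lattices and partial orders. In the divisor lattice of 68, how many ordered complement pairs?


Complement pair (a,b): a meet b = bottom, a join b = top.
Here: gcd(a,b)=1 and lcm(a,b)=68, i.e. a*b=68 with a,b coprime.
Pairs found: (1,68), (4,17), (17,4), (68,1)
Total ordered pairs: 4


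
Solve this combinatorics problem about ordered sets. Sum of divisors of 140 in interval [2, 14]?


Interval [2,14] in divisors of 140: [2, 14]
Sum = 16


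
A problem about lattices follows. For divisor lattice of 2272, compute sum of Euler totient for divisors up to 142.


Divisors of 2272 up to 142: [1, 2, 4, 8, 16, 32, 71, 142]
phi values: [1, 1, 2, 4, 8, 16, 70, 70]
Sum = 172


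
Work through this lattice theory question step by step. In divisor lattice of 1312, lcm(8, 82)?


Join=lcm.
gcd(8,82)=2
lcm=328


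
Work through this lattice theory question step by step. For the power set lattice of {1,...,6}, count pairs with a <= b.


The order relation is {(a,b) : a <= b}, reflexive so it includes (a,a).
Examples: ({},{}), ({},{1,2}), ({},{1,2,3}), ({},{1,2,3,4}), ({},{1,2,3,4,5}), ...
Total ordered pairs: 729


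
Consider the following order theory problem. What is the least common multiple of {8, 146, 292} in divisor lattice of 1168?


In a divisor lattice, join = lcm (least common multiple).
Compute lcm iteratively: start with first element, then lcm(current, next).
Elements: [8, 146, 292]
lcm(8,146) = 584
lcm(584,292) = 584
Final lcm = 584


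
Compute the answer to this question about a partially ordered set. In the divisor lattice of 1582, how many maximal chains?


A maximal chain goes from the minimum element to a maximal element via cover relations.
Counting all min-to-max paths in the cover graph.
Total maximal chains: 6


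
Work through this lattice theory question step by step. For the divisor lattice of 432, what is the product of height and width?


Height = length of longest chain minus 1; width = size of largest antichain.
A maximum chain: 1 | 3 | 9 | 27 | 54 | 108 | 216 | 432  (height 7).
A maximum antichain: {8, 12, 18, 27}  (width 4).
Product = 7 * 4 = 28


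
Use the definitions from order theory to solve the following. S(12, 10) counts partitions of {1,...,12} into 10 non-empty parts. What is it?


S(n,k) = k*S(n-1,k) + S(n-1,k-1).
S(11,10) = 55, S(11,9) = 1155
S(12,10) = 10*55 + 1155 = 550 + 1155
S(12,10) = 1705


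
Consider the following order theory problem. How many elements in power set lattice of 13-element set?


Power set = 2^n.
2^13 = 8192


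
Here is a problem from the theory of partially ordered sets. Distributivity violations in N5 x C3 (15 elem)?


Distributive law: a ^ (b v c) = (a ^ b) v (a ^ c).
Check all 15^3 = 3375 ordered triples (a,b,c).
  e.g. a=(b,0), b=(a,0), c=(c,0): lhs=(b,0) != rhs=(a,0)
  e.g. a=(b,0), b=(a,0), c=(c,1): lhs=(b,0) != rhs=(a,0)
Total violating triples: 54


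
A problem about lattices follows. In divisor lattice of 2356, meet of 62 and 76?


In a divisor lattice, meet = gcd (greatest common divisor).
By Euclidean algorithm or factoring: gcd(62,76) = 2


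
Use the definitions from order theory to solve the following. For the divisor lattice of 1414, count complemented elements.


An element a is complemented if some b has a meet b = bottom, a join b = top.
a is complemented iff gcd(a, n/a)=1, i.e. a is a unitary divisor of 1414.
Complemented elements: 1, 2, 7, 14, 101, 202, ... (2 more)
Count: 8


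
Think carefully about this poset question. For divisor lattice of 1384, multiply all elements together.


Divisors of 1384: [1, 2, 4, 8, 173, 346, 692, 1384]
Product = n^(d(n)/2) = 1384^(8/2)
Product = 3668971687936


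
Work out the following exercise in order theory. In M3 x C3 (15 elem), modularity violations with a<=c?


Modular law: if a <= c then a v (b ^ c) = (a v b) ^ c.
Check all triples (a,b,c) with a <= c among 15 elements.
This lattice is modular (diamonds M_m and their chain-products are modular).
Total violating triples: 0


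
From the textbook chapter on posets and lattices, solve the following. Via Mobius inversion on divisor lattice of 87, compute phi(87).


phi(n) = n * prod_{p|n} (1 - 1/p).
Prime divisors of 87: [3, 29]
phi(87) = 87 * (1 - 1/3) * (1 - 1/29)
phi(87) = 56


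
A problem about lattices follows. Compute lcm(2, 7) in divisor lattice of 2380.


In a divisor lattice, join = lcm (least common multiple).
gcd(2,7) = 1
lcm(2,7) = 2*7/gcd = 14/1 = 14


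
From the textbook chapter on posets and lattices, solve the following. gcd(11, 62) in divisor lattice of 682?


Meet=gcd.
gcd(11,62)=1


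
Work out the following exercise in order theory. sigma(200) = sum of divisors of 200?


sigma(n) = sum of divisors.
Divisors of 200: [1, 2, 4, 5, 8, 10, 20, 25, 40, 50, 100, 200]
Sum = 465


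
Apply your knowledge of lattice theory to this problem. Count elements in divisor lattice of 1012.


Divisors of 1012: [1, 2, 4, 11, 22, 23, 44, 46, 92, 253, 506, 1012]
Count: 12


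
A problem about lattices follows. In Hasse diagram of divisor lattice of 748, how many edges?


A cover relation a -< b holds when a < b with no c strictly between.
Cover relations:
  1 -< 2
  1 -< 11
  1 -< 17
  2 -< 4
  2 -< 22
  2 -< 34
  4 -< 44
  4 -< 68
  ...12 more
Total: 20


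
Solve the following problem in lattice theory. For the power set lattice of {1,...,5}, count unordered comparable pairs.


A comparable pair {a,b} has a < b or b < a in the order.
Count unordered pairs where one element is strictly below the other.
Examples: {{},{1}}, {{},{2}}, {{},{3}}, {{},{4}}, ...
Total comparable pairs: 211


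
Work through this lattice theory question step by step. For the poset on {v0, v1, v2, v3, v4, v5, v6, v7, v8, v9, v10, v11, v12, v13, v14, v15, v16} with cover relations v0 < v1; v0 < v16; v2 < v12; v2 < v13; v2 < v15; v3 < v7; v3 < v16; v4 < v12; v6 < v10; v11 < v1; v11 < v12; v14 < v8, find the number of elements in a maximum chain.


A chain is a totally ordered subset; we count the number of elements in a maximum chain.
Compute, for each element x, the size of the longest chain ending at x:
  v0: 1
  v2: 1
  v3: 1
  v4: 1
  v5: 1
  v6: 1
  ...
A maximum chain: v0 < v1
Number of elements in the longest chain: 2


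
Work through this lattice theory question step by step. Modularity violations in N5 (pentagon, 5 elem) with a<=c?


Modular law: if a <= c then a v (b ^ c) = (a v b) ^ c.
Check all triples (a,b,c) with a <= c among 5 elements.
  e.g. a=a, b=c, c=b: lhs=a != rhs=b
Total violating triples: 1


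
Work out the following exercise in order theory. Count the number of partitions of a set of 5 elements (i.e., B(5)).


B(n) = number of set partitions of an n-element set.
B(n) satisfies the recurrence: B(n+1) = sum_k C(n,k)*B(k).
B(5) = 52


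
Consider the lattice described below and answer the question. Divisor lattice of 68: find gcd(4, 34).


In a divisor lattice, meet = gcd (greatest common divisor).
By Euclidean algorithm or factoring: gcd(4,34) = 2


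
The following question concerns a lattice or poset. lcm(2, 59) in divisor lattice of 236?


Join=lcm.
gcd(2,59)=1
lcm=118


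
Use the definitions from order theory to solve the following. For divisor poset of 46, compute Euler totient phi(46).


phi(n) = n * prod_{p|n} (1 - 1/p).
Prime divisors of 46: [2, 23]
phi(46) = 46 * (1 - 1/2) * (1 - 1/23)
phi(46) = 22


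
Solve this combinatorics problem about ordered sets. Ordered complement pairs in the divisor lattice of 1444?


Complement pair (a,b): a meet b = bottom, a join b = top.
Here: gcd(a,b)=1 and lcm(a,b)=1444, i.e. a*b=1444 with a,b coprime.
Pairs found: (1,1444), (4,361), (361,4), (1444,1)
Total ordered pairs: 4


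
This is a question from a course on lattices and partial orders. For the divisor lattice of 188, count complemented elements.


An element a is complemented if some b has a meet b = bottom, a join b = top.
a is complemented iff gcd(a, n/a)=1, i.e. a is a unitary divisor of 188.
Complemented elements: 1, 4, 47, 188
Count: 4


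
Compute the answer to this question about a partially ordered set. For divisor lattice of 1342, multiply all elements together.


Divisors of 1342: [1, 2, 11, 22, 61, 122, 671, 1342]
Product = n^(d(n)/2) = 1342^(8/2)
Product = 3243471329296


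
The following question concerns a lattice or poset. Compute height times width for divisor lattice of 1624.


Height = length of longest chain minus 1; width = size of largest antichain.
A maximum chain: 1 | 29 | 203 | 406 | 812 | 1624  (height 5).
A maximum antichain: {4, 14, 58, 203}  (width 4).
Product = 5 * 4 = 20


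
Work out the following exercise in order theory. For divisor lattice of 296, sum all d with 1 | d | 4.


Interval [1,4] in divisors of 296: [1, 2, 4]
Sum = 7


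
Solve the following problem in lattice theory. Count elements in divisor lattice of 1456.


Divisors of 1456: [1, 2, 4, 7, 8, 13, 14, 16, 26, 28, 52, 56, 91, 104, 112, 182, 208, 364, 728, 1456]
Count: 20


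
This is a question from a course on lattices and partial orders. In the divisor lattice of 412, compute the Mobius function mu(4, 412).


In a divisor lattice, mu(a,b) = mu(b/a) where mu is the classical Mobius function.
b/a = 412/4 = 103
Prime factorization of 103: primes [103]
103 is squarefree with 1 prime factor(s), so mu(103) = (-1)^1 = -1


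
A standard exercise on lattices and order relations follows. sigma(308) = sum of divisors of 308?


sigma(n) = sum of divisors.
Divisors of 308: [1, 2, 4, 7, 11, 14, 22, 28, 44, 77, 154, 308]
Sum = 672


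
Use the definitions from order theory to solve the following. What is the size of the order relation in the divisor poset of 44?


The order relation is {(a,b) : a <= b}, reflexive so it includes (a,a).
Examples: (1,1), (1,11), (1,2), (1,22), (1,4), ...
Total ordered pairs: 18


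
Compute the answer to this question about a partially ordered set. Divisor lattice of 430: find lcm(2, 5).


In a divisor lattice, join = lcm (least common multiple).
gcd(2,5) = 1
lcm(2,5) = 2*5/gcd = 10/1 = 10


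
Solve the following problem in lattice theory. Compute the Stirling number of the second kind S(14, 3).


S(n,k) = k*S(n-1,k) + S(n-1,k-1).
S(13,3) = 261625, S(13,2) = 4095
S(14,3) = 3*261625 + 4095 = 784875 + 4095
S(14,3) = 788970


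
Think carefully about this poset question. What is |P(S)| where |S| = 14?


Power set = 2^n.
2^14 = 16384


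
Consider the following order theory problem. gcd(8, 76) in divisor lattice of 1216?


Meet=gcd.
gcd(8,76)=4


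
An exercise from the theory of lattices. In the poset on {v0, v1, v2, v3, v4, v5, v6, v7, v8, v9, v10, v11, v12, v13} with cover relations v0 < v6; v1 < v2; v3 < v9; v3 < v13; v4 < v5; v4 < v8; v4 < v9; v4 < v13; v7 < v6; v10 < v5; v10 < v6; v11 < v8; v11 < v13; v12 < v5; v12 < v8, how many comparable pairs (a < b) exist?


A comparable pair {a,b} has a < b or b < a in the order.
Count unordered pairs where one element is strictly below the other.
Examples: {v0,v6}, {v1,v2}, {v3,v9}, {v3,v13}, ...
Total comparable pairs: 15


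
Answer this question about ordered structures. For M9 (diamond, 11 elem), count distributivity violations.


Distributive law: a ^ (b v c) = (a ^ b) v (a ^ c).
Check all 11^3 = 1331 ordered triples (a,b,c).
  e.g. a=a1, b=a2, c=a3: lhs=a1 != rhs=0
  e.g. a=a1, b=a2, c=a4: lhs=a1 != rhs=0
Total violating triples: 504


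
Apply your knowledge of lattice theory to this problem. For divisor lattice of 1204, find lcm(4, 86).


In a divisor lattice, join = lcm (least common multiple).
Compute lcm iteratively: start with first element, then lcm(current, next).
Elements: [4, 86]
lcm(4,86) = 172
Final lcm = 172


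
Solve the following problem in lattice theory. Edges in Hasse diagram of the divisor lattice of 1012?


A cover relation a -< b holds when a < b with no c strictly between.
Cover relations:
  1 -< 2
  1 -< 11
  1 -< 23
  2 -< 4
  2 -< 22
  2 -< 46
  4 -< 44
  4 -< 92
  ...12 more
Total: 20


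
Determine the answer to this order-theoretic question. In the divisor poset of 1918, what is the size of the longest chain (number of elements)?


A chain is a totally ordered subset; we count the number of elements in a maximum chain.
Compute, for each element x, the size of the longest chain ending at x:
  1: 1
  2: 2
  7: 2
  137: 2
  14: 3
  274: 3
  ...
A maximum chain: 1 < 2 < 14 < 1918
Number of elements in the longest chain: 4


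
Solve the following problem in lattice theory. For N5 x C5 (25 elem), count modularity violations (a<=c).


Modular law: if a <= c then a v (b ^ c) = (a v b) ^ c.
Check all triples (a,b,c) with a <= c among 25 elements.
  e.g. a=(a,0), b=(c,0), c=(b,0): lhs=(a,0) != rhs=(b,0)
  e.g. a=(a,0), b=(c,1), c=(b,0): lhs=(a,0) != rhs=(b,0)
Total violating triples: 75


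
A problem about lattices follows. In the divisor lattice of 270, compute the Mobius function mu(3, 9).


In a divisor lattice, mu(a,b) = mu(b/a) where mu is the classical Mobius function.
b/a = 9/3 = 3
Prime factorization of 3: primes [3]
3 is squarefree with 1 prime factor(s), so mu(3) = (-1)^1 = -1


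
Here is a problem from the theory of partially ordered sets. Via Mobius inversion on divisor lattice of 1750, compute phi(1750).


phi(n) = n * prod_{p|n} (1 - 1/p).
Prime divisors of 1750: [2, 5, 7]
phi(1750) = 1750 * (1 - 1/2) * (1 - 1/5) * (1 - 1/7)
phi(1750) = 600


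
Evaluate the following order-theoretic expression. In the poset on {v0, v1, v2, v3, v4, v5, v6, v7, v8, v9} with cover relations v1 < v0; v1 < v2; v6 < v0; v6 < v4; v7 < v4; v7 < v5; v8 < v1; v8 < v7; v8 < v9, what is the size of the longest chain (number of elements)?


A chain is a totally ordered subset; we count the number of elements in a maximum chain.
Compute, for each element x, the size of the longest chain ending at x:
  v3: 1
  v6: 1
  v8: 1
  v1: 2
  v7: 2
  v9: 2
  ...
A maximum chain: v8 < v1 < v0
Number of elements in the longest chain: 3


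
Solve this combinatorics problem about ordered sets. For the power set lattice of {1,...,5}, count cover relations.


A cover relation a -< b holds when a < b with no c strictly between.
Cover relations:
  {} -< {1}
  {} -< {2}
  {} -< {3}
  {} -< {4}
  {} -< {5}
  {1} -< {1,2}
  {1} -< {1,3}
  {1} -< {1,4}
  ...72 more
Total: 80


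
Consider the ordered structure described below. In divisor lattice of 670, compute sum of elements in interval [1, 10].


Interval [1,10] in divisors of 670: [1, 2, 5, 10]
Sum = 18


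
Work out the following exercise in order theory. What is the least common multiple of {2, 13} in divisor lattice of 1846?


In a divisor lattice, join = lcm (least common multiple).
Compute lcm iteratively: start with first element, then lcm(current, next).
Elements: [2, 13]
lcm(2,13) = 26
Final lcm = 26


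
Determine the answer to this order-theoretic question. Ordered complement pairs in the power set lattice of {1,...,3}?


Complement pair (a,b): a meet b = bottom, a join b = top.
Here: A intersect B = {} and A union B = {1,...,3}.
Pairs found: ({},{1,2,3}), ({1},{2,3}), ({2},{1,3}), ({3},{1,2}), ... (4 more)
Total ordered pairs: 8


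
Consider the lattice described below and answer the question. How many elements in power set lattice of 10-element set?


Power set = 2^n.
2^10 = 1024


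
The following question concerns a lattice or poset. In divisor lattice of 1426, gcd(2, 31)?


Meet=gcd.
gcd(2,31)=1


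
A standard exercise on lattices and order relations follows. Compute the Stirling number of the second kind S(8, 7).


S(n,k) = k*S(n-1,k) + S(n-1,k-1).
S(7,7) = 1, S(7,6) = 21
S(8,7) = 7*1 + 21 = 7 + 21
S(8,7) = 28


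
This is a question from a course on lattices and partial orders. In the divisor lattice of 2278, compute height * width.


Height = length of longest chain minus 1; width = size of largest antichain.
A maximum chain: 1 | 67 | 1139 | 2278  (height 3).
A maximum antichain: {2, 17, 67}  (width 3).
Product = 3 * 3 = 9


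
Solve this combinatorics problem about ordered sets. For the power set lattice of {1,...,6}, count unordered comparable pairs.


A comparable pair {a,b} has a < b or b < a in the order.
Count unordered pairs where one element is strictly below the other.
Examples: {{},{1}}, {{},{2}}, {{},{3}}, {{},{4}}, ...
Total comparable pairs: 665


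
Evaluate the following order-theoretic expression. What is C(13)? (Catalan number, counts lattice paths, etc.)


C(n) = C(2n, n) / (n+1).
C(26, 13) = 10400600
C(13) = 10400600 / 14 = 742900


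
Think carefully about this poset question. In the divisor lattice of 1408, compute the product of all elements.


Divisors of 1408: [1, 2, 4, 8, 11, 16, 22, 32, 44, 64, 88, 128, 176, 352, 704, 1408]
Product = n^(d(n)/2) = 1408^(16/2)
Product = 15446185225522503919599616


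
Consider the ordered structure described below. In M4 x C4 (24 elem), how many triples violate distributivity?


Distributive law: a ^ (b v c) = (a ^ b) v (a ^ c).
Check all 24^3 = 13824 ordered triples (a,b,c).
  e.g. a=(a1,0), b=(a2,0), c=(a3,0): lhs=(a1,0) != rhs=(0,0)
  e.g. a=(a1,0), b=(a2,0), c=(a3,1): lhs=(a1,0) != rhs=(0,0)
Total violating triples: 1536


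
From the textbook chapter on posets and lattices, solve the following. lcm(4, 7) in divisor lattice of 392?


Join=lcm.
gcd(4,7)=1
lcm=28


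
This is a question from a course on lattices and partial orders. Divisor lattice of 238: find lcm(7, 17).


In a divisor lattice, join = lcm (least common multiple).
gcd(7,17) = 1
lcm(7,17) = 7*17/gcd = 119/1 = 119


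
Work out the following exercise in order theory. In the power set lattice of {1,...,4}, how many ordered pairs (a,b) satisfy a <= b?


The order relation is {(a,b) : a <= b}, reflexive so it includes (a,a).
Examples: ({},{}), ({},{1,2}), ({},{1,2,3}), ({},{1,2,3,4}), ({},{1,2,4}), ...
Total ordered pairs: 81


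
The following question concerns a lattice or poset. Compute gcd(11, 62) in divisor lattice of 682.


In a divisor lattice, meet = gcd (greatest common divisor).
By Euclidean algorithm or factoring: gcd(11,62) = 1


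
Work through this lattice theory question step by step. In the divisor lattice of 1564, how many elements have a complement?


An element a is complemented if some b has a meet b = bottom, a join b = top.
a is complemented iff gcd(a, n/a)=1, i.e. a is a unitary divisor of 1564.
Complemented elements: 1, 4, 17, 23, 68, 92, ... (2 more)
Count: 8
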